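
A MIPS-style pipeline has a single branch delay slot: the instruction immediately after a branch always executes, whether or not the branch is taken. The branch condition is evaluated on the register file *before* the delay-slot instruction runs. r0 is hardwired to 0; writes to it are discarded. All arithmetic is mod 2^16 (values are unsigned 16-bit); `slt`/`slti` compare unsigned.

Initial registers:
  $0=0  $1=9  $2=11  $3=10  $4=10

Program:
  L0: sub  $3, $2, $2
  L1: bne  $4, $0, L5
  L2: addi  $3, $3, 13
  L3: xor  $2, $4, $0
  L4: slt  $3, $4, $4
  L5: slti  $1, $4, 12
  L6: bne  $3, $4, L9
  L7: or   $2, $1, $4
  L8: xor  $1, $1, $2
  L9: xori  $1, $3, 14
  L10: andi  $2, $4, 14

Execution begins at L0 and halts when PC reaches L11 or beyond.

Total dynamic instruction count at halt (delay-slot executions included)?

8

  step pc=0: sub  $3, $2, $2  regs=(0,9,11,0,10)
  step pc=1: bne  $4, $0, L5  cond=T  regs=(0,9,11,0,10)
  step pc=2: addi  $3, $3, 13  regs=(0,9,11,13,10)
  step pc=5: slti  $1, $4, 12  regs=(0,1,11,13,10)
  step pc=6: bne  $3, $4, L9  cond=T  regs=(0,1,11,13,10)
  step pc=7: or   $2, $1, $4  regs=(0,1,11,13,10)
  step pc=9: xori  $1, $3, 14  regs=(0,3,11,13,10)
  step pc=10: andi  $2, $4, 14  regs=(0,3,10,13,10)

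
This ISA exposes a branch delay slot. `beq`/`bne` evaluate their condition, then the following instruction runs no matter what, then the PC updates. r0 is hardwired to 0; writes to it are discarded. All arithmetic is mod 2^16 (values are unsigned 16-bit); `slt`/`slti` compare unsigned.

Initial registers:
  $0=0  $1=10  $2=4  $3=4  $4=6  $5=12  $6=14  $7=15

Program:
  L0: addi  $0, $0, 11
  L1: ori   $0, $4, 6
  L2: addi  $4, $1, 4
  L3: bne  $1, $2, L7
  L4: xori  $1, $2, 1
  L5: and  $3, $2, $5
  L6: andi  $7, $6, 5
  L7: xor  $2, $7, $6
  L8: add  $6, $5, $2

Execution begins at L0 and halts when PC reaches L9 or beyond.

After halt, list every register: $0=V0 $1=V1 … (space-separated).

$0=0 $1=5 $2=1 $3=4 $4=14 $5=12 $6=13 $7=15

#0 addi  $0, $0, 11 ; 0/10/4/4/6/12/14/15
#1 ori   $0, $4, 6 ; 0/10/4/4/6/12/14/15
#2 addi  $4, $1, 4 ; 0/10/4/4/14/12/14/15
#3 bne  $1, $2, L7 ; 0/10/4/4/14/12/14/15 ; →target
#4 xori  $1, $2, 1 ; 0/5/4/4/14/12/14/15
#7 xor  $2, $7, $6 ; 0/5/1/4/14/12/14/15
#8 add  $6, $5, $2 ; 0/5/1/4/14/12/13/15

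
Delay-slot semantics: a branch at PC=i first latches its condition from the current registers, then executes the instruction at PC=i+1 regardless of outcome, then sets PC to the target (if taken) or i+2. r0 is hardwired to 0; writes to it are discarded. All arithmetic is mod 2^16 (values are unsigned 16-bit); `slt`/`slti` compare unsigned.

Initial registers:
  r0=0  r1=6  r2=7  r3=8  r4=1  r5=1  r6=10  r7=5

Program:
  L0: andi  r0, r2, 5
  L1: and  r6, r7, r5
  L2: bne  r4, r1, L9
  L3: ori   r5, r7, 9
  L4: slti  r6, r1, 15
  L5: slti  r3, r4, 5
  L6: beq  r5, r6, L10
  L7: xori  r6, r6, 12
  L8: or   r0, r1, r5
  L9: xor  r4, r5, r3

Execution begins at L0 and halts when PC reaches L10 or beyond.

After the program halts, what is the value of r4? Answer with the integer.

  step pc=0: andi  r0, r2, 5  regs=(0,6,7,8,1,1,10,5)
  step pc=1: and  r6, r7, r5  regs=(0,6,7,8,1,1,1,5)
  step pc=2: bne  r4, r1, L9  cond=T  regs=(0,6,7,8,1,1,1,5)
  step pc=3: ori   r5, r7, 9  regs=(0,6,7,8,1,13,1,5)
  step pc=9: xor  r4, r5, r3  regs=(0,6,7,8,5,13,1,5)

5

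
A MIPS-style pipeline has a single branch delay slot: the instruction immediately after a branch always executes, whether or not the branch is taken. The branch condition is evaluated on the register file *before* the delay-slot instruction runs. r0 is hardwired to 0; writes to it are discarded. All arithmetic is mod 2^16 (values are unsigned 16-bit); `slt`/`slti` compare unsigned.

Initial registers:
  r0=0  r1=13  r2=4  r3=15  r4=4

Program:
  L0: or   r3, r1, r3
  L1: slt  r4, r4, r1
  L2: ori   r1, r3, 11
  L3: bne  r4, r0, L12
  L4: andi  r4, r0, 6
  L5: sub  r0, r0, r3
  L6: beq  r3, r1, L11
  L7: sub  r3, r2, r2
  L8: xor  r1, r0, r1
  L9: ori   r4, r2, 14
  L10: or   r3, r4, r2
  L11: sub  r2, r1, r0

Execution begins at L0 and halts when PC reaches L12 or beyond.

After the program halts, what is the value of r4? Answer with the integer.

[0] or   r3, r1, r3  →  {r0:0, r1:13, r2:4, r3:15, r4:4}
[1] slt  r4, r4, r1  →  {r0:0, r1:13, r2:4, r3:15, r4:1}
[2] ori   r1, r3, 11  →  {r0:0, r1:15, r2:4, r3:15, r4:1}
[3] bne  r4, r0, L12  →  {r0:0, r1:15, r2:4, r3:15, r4:1}  ⟨branch taken⟩
[4] andi  r4, r0, 6  →  {r0:0, r1:15, r2:4, r3:15, r4:0}

0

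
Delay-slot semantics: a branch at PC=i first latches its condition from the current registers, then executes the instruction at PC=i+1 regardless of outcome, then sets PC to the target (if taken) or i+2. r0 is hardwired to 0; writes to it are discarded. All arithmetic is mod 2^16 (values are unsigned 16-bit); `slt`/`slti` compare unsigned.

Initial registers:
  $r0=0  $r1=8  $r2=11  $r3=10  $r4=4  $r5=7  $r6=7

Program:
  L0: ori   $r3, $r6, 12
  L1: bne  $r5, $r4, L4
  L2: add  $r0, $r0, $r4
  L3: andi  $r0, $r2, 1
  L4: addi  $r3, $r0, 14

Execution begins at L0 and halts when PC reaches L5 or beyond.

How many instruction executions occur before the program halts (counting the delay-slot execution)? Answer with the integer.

4

[0] ori   $r3, $r6, 12  →  {$r0:0, $r1:8, $r2:11, $r3:15, $r4:4, $r5:7, $r6:7}
[1] bne  $r5, $r4, L4  →  {$r0:0, $r1:8, $r2:11, $r3:15, $r4:4, $r5:7, $r6:7}  ⟨branch taken⟩
[2] add  $r0, $r0, $r4  →  {$r0:0, $r1:8, $r2:11, $r3:15, $r4:4, $r5:7, $r6:7}
[4] addi  $r3, $r0, 14  →  {$r0:0, $r1:8, $r2:11, $r3:14, $r4:4, $r5:7, $r6:7}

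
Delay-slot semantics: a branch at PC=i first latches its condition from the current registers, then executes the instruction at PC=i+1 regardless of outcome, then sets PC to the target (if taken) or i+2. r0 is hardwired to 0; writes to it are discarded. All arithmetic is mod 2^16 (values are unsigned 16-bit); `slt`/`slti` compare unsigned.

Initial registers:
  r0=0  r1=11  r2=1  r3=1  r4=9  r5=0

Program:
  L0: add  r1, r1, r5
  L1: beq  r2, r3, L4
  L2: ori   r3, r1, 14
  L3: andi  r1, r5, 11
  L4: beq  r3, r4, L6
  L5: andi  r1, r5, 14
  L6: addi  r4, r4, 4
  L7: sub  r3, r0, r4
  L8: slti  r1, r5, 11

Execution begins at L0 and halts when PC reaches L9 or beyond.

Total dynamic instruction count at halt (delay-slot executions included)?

8

[0] add  r1, r1, r5  →  {r0:0, r1:11, r2:1, r3:1, r4:9, r5:0}
[1] beq  r2, r3, L4  →  {r0:0, r1:11, r2:1, r3:1, r4:9, r5:0}  ⟨branch taken⟩
[2] ori   r3, r1, 14  →  {r0:0, r1:11, r2:1, r3:15, r4:9, r5:0}
[4] beq  r3, r4, L6  →  {r0:0, r1:11, r2:1, r3:15, r4:9, r5:0}  ⟨branch fallthrough⟩
[5] andi  r1, r5, 14  →  {r0:0, r1:0, r2:1, r3:15, r4:9, r5:0}
[6] addi  r4, r4, 4  →  {r0:0, r1:0, r2:1, r3:15, r4:13, r5:0}
[7] sub  r3, r0, r4  →  {r0:0, r1:0, r2:1, r3:65523, r4:13, r5:0}
[8] slti  r1, r5, 11  →  {r0:0, r1:1, r2:1, r3:65523, r4:13, r5:0}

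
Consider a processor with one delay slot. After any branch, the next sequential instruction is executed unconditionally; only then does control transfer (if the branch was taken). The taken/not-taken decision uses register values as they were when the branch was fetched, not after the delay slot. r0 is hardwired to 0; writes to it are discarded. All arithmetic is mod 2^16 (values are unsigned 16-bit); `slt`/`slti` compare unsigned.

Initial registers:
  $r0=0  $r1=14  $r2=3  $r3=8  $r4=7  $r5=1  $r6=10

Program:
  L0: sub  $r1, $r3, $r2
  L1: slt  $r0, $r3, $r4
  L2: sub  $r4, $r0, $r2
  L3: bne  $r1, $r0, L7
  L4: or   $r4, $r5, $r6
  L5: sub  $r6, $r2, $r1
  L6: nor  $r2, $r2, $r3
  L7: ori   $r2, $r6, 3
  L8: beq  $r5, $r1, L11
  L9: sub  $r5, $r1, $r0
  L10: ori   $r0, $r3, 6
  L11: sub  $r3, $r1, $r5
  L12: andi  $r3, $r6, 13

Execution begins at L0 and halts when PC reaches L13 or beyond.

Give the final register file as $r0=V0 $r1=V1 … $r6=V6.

  step pc=0: sub  $r1, $r3, $r2  regs=(0,5,3,8,7,1,10)
  step pc=1: slt  $r0, $r3, $r4  regs=(0,5,3,8,7,1,10)
  step pc=2: sub  $r4, $r0, $r2  regs=(0,5,3,8,65533,1,10)
  step pc=3: bne  $r1, $r0, L7  cond=T  regs=(0,5,3,8,65533,1,10)
  step pc=4: or   $r4, $r5, $r6  regs=(0,5,3,8,11,1,10)
  step pc=7: ori   $r2, $r6, 3  regs=(0,5,11,8,11,1,10)
  step pc=8: beq  $r5, $r1, L11  cond=F  regs=(0,5,11,8,11,1,10)
  step pc=9: sub  $r5, $r1, $r0  regs=(0,5,11,8,11,5,10)
  step pc=10: ori   $r0, $r3, 6  regs=(0,5,11,8,11,5,10)
  step pc=11: sub  $r3, $r1, $r5  regs=(0,5,11,0,11,5,10)
  step pc=12: andi  $r3, $r6, 13  regs=(0,5,11,8,11,5,10)

$r0=0 $r1=5 $r2=11 $r3=8 $r4=11 $r5=5 $r6=10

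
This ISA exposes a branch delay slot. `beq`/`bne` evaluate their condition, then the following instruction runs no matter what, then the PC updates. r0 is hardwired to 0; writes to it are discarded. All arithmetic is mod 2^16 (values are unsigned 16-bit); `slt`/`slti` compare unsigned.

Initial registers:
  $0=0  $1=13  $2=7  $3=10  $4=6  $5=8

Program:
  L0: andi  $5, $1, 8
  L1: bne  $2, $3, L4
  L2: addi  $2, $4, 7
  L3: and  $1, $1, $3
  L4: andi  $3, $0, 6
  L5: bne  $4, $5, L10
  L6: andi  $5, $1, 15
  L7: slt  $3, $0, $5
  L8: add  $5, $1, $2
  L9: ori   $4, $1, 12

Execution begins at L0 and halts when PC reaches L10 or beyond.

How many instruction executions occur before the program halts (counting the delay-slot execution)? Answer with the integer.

6

PC=0  andi  $5, $1, 8        | $0=0 $1=13 $2=7 $3=10 $4=6 $5=8
PC=1  bne  $2, $3, L4        | $0=0 $1=13 $2=7 $3=10 $4=6 $5=8  [TAKEN]
PC=2  addi  $2, $4, 7        | $0=0 $1=13 $2=13 $3=10 $4=6 $5=8
PC=4  andi  $3, $0, 6        | $0=0 $1=13 $2=13 $3=0 $4=6 $5=8
PC=5  bne  $4, $5, L10       | $0=0 $1=13 $2=13 $3=0 $4=6 $5=8  [TAKEN]
PC=6  andi  $5, $1, 15       | $0=0 $1=13 $2=13 $3=0 $4=6 $5=13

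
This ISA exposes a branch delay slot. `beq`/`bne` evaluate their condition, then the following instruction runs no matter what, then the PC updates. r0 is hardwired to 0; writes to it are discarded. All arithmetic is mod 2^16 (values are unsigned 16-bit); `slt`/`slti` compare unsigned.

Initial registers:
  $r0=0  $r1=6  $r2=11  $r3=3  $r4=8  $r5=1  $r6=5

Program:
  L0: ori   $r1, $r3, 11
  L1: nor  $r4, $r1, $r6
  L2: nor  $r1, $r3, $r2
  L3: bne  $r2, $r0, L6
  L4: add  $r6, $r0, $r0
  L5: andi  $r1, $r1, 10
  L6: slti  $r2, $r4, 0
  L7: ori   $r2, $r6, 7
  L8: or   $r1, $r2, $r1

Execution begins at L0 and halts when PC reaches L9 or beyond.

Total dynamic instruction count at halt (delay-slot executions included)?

8

[0] ori   $r1, $r3, 11  →  {$r0:0, $r1:11, $r2:11, $r3:3, $r4:8, $r5:1, $r6:5}
[1] nor  $r4, $r1, $r6  →  {$r0:0, $r1:11, $r2:11, $r3:3, $r4:65520, $r5:1, $r6:5}
[2] nor  $r1, $r3, $r2  →  {$r0:0, $r1:65524, $r2:11, $r3:3, $r4:65520, $r5:1, $r6:5}
[3] bne  $r2, $r0, L6  →  {$r0:0, $r1:65524, $r2:11, $r3:3, $r4:65520, $r5:1, $r6:5}  ⟨branch taken⟩
[4] add  $r6, $r0, $r0  →  {$r0:0, $r1:65524, $r2:11, $r3:3, $r4:65520, $r5:1, $r6:0}
[6] slti  $r2, $r4, 0  →  {$r0:0, $r1:65524, $r2:0, $r3:3, $r4:65520, $r5:1, $r6:0}
[7] ori   $r2, $r6, 7  →  {$r0:0, $r1:65524, $r2:7, $r3:3, $r4:65520, $r5:1, $r6:0}
[8] or   $r1, $r2, $r1  →  {$r0:0, $r1:65527, $r2:7, $r3:3, $r4:65520, $r5:1, $r6:0}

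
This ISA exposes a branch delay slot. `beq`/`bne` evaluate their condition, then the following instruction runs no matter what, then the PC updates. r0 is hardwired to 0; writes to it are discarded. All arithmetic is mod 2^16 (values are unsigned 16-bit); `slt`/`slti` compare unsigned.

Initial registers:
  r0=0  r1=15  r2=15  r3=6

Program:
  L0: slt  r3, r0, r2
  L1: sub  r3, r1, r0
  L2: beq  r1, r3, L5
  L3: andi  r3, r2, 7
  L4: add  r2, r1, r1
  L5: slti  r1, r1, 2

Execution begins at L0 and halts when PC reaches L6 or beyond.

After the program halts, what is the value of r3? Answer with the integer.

  step pc=0: slt  r3, r0, r2  regs=(0,15,15,1)
  step pc=1: sub  r3, r1, r0  regs=(0,15,15,15)
  step pc=2: beq  r1, r3, L5  cond=T  regs=(0,15,15,15)
  step pc=3: andi  r3, r2, 7  regs=(0,15,15,7)
  step pc=5: slti  r1, r1, 2  regs=(0,0,15,7)

7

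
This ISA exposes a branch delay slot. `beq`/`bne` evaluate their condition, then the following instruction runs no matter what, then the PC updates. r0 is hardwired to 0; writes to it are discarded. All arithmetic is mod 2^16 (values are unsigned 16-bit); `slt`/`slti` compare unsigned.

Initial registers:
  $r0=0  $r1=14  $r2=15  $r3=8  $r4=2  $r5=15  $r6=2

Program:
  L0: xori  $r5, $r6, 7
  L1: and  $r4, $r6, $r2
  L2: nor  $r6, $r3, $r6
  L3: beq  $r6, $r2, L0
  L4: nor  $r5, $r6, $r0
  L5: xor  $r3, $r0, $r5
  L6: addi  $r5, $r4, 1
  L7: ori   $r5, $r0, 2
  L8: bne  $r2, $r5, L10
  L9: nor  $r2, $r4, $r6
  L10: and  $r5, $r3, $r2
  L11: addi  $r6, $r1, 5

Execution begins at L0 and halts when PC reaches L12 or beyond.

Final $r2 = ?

#0 xori  $r5, $r6, 7 ; 0/14/15/8/2/5/2
#1 and  $r4, $r6, $r2 ; 0/14/15/8/2/5/2
#2 nor  $r6, $r3, $r6 ; 0/14/15/8/2/5/65525
#3 beq  $r6, $r2, L0 ; 0/14/15/8/2/5/65525 ; →fallthru
#4 nor  $r5, $r6, $r0 ; 0/14/15/8/2/10/65525
#5 xor  $r3, $r0, $r5 ; 0/14/15/10/2/10/65525
#6 addi  $r5, $r4, 1 ; 0/14/15/10/2/3/65525
#7 ori   $r5, $r0, 2 ; 0/14/15/10/2/2/65525
#8 bne  $r2, $r5, L10 ; 0/14/15/10/2/2/65525 ; →target
#9 nor  $r2, $r4, $r6 ; 0/14/8/10/2/2/65525
#10 and  $r5, $r3, $r2 ; 0/14/8/10/2/8/65525
#11 addi  $r6, $r1, 5 ; 0/14/8/10/2/8/19

8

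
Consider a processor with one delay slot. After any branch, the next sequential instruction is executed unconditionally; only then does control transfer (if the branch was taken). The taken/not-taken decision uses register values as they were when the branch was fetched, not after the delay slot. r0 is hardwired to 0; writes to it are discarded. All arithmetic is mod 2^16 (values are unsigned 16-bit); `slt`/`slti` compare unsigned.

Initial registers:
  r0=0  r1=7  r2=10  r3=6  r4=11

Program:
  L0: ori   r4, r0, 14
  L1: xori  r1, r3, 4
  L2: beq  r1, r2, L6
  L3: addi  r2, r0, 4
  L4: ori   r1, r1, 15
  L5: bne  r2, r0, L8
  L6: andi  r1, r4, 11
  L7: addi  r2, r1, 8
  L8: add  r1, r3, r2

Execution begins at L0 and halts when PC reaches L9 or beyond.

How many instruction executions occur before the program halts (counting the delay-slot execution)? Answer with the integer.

#0 ori   r4, r0, 14 ; 0/7/10/6/14
#1 xori  r1, r3, 4 ; 0/2/10/6/14
#2 beq  r1, r2, L6 ; 0/2/10/6/14 ; →fallthru
#3 addi  r2, r0, 4 ; 0/2/4/6/14
#4 ori   r1, r1, 15 ; 0/15/4/6/14
#5 bne  r2, r0, L8 ; 0/15/4/6/14 ; →target
#6 andi  r1, r4, 11 ; 0/10/4/6/14
#8 add  r1, r3, r2 ; 0/10/4/6/14

8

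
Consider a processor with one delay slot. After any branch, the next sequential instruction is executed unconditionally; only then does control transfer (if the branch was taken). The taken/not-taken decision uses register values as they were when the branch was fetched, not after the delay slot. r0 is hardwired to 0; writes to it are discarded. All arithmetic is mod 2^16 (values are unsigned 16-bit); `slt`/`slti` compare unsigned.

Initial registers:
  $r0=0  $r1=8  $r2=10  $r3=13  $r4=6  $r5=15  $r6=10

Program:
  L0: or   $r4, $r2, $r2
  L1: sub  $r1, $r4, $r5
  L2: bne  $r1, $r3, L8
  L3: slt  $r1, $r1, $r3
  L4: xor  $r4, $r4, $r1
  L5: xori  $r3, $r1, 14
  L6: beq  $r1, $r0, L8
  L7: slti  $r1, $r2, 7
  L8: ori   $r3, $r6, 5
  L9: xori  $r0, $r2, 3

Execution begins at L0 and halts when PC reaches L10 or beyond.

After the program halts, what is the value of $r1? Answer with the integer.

#0 or   $r4, $r2, $r2 ; 0/8/10/13/10/15/10
#1 sub  $r1, $r4, $r5 ; 0/65531/10/13/10/15/10
#2 bne  $r1, $r3, L8 ; 0/65531/10/13/10/15/10 ; →target
#3 slt  $r1, $r1, $r3 ; 0/0/10/13/10/15/10
#8 ori   $r3, $r6, 5 ; 0/0/10/15/10/15/10
#9 xori  $r0, $r2, 3 ; 0/0/10/15/10/15/10

0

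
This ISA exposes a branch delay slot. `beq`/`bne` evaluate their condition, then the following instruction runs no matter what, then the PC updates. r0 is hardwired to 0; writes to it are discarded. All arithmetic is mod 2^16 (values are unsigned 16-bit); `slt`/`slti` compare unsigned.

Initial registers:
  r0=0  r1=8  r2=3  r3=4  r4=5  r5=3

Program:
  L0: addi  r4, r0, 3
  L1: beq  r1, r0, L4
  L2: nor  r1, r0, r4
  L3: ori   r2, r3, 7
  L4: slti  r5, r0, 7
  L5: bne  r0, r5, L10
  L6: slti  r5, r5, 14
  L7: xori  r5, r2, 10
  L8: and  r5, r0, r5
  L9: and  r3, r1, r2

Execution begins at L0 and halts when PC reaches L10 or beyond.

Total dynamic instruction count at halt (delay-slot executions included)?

  step pc=0: addi  r4, r0, 3  regs=(0,8,3,4,3,3)
  step pc=1: beq  r1, r0, L4  cond=F  regs=(0,8,3,4,3,3)
  step pc=2: nor  r1, r0, r4  regs=(0,65532,3,4,3,3)
  step pc=3: ori   r2, r3, 7  regs=(0,65532,7,4,3,3)
  step pc=4: slti  r5, r0, 7  regs=(0,65532,7,4,3,1)
  step pc=5: bne  r0, r5, L10  cond=T  regs=(0,65532,7,4,3,1)
  step pc=6: slti  r5, r5, 14  regs=(0,65532,7,4,3,1)

7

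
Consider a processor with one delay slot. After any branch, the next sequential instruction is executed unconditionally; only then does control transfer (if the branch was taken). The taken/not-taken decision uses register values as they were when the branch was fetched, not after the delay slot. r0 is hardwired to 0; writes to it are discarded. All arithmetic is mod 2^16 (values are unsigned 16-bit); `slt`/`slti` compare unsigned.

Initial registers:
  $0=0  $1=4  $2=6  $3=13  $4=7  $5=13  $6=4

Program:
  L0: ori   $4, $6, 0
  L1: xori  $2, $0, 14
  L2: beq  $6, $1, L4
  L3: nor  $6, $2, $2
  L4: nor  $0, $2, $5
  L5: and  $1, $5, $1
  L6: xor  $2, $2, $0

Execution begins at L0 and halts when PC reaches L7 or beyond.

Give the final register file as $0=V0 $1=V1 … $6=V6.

#0 ori   $4, $6, 0 ; 0/4/6/13/4/13/4
#1 xori  $2, $0, 14 ; 0/4/14/13/4/13/4
#2 beq  $6, $1, L4 ; 0/4/14/13/4/13/4 ; →target
#3 nor  $6, $2, $2 ; 0/4/14/13/4/13/65521
#4 nor  $0, $2, $5 ; 0/4/14/13/4/13/65521
#5 and  $1, $5, $1 ; 0/4/14/13/4/13/65521
#6 xor  $2, $2, $0 ; 0/4/14/13/4/13/65521

$0=0 $1=4 $2=14 $3=13 $4=4 $5=13 $6=65521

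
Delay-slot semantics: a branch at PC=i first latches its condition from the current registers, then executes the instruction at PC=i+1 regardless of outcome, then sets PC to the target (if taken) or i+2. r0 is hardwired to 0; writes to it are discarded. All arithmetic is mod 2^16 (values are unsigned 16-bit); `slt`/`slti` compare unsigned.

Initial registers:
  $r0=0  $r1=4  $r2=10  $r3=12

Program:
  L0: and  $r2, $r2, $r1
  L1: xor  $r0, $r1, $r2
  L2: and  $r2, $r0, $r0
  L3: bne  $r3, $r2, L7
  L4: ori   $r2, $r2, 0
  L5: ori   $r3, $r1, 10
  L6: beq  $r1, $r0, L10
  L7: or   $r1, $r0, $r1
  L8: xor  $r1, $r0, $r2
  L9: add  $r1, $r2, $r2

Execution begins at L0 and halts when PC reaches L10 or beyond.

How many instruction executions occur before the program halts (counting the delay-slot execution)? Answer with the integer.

  step pc=0: and  $r2, $r2, $r1  regs=(0,4,0,12)
  step pc=1: xor  $r0, $r1, $r2  regs=(0,4,0,12)
  step pc=2: and  $r2, $r0, $r0  regs=(0,4,0,12)
  step pc=3: bne  $r3, $r2, L7  cond=T  regs=(0,4,0,12)
  step pc=4: ori   $r2, $r2, 0  regs=(0,4,0,12)
  step pc=7: or   $r1, $r0, $r1  regs=(0,4,0,12)
  step pc=8: xor  $r1, $r0, $r2  regs=(0,0,0,12)
  step pc=9: add  $r1, $r2, $r2  regs=(0,0,0,12)

8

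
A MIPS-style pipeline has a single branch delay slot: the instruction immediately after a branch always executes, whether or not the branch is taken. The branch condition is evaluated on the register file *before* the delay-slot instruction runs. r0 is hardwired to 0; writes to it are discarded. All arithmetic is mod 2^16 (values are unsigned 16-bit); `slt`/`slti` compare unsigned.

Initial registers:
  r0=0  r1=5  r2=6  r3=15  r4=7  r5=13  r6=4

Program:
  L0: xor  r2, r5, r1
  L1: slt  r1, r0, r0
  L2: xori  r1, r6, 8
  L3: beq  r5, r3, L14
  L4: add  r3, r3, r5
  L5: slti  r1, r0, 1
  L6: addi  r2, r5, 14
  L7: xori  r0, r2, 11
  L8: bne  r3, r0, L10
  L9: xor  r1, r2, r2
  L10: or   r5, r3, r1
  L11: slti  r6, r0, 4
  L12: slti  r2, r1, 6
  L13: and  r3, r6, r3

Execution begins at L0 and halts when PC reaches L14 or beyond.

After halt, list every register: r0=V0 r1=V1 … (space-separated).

PC=0  xor  r2, r5, r1        | r0=0 r1=5 r2=8 r3=15 r4=7 r5=13 r6=4
PC=1  slt  r1, r0, r0        | r0=0 r1=0 r2=8 r3=15 r4=7 r5=13 r6=4
PC=2  xori  r1, r6, 8        | r0=0 r1=12 r2=8 r3=15 r4=7 r5=13 r6=4
PC=3  beq  r5, r3, L14       | r0=0 r1=12 r2=8 r3=15 r4=7 r5=13 r6=4  [not taken]
PC=4  add  r3, r3, r5        | r0=0 r1=12 r2=8 r3=28 r4=7 r5=13 r6=4
PC=5  slti  r1, r0, 1        | r0=0 r1=1 r2=8 r3=28 r4=7 r5=13 r6=4
PC=6  addi  r2, r5, 14       | r0=0 r1=1 r2=27 r3=28 r4=7 r5=13 r6=4
PC=7  xori  r0, r2, 11       | r0=0 r1=1 r2=27 r3=28 r4=7 r5=13 r6=4
PC=8  bne  r3, r0, L10       | r0=0 r1=1 r2=27 r3=28 r4=7 r5=13 r6=4  [TAKEN]
PC=9  xor  r1, r2, r2        | r0=0 r1=0 r2=27 r3=28 r4=7 r5=13 r6=4
PC=10 or   r5, r3, r1        | r0=0 r1=0 r2=27 r3=28 r4=7 r5=28 r6=4
PC=11 slti  r6, r0, 4        | r0=0 r1=0 r2=27 r3=28 r4=7 r5=28 r6=1
PC=12 slti  r2, r1, 6        | r0=0 r1=0 r2=1 r3=28 r4=7 r5=28 r6=1
PC=13 and  r3, r6, r3        | r0=0 r1=0 r2=1 r3=0 r4=7 r5=28 r6=1

r0=0 r1=0 r2=1 r3=0 r4=7 r5=28 r6=1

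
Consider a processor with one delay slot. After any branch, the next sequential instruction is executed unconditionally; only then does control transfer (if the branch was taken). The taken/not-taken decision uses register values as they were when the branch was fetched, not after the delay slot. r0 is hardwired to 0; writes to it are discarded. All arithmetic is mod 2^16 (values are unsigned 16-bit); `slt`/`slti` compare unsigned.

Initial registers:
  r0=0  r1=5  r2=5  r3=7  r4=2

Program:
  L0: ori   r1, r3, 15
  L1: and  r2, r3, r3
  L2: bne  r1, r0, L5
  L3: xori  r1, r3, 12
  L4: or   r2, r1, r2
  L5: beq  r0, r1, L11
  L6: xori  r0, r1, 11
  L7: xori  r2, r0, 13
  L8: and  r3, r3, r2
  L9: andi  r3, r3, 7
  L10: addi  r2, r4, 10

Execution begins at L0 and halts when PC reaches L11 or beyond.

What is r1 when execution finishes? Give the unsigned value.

#0 ori   r1, r3, 15 ; 0/15/5/7/2
#1 and  r2, r3, r3 ; 0/15/7/7/2
#2 bne  r1, r0, L5 ; 0/15/7/7/2 ; →target
#3 xori  r1, r3, 12 ; 0/11/7/7/2
#5 beq  r0, r1, L11 ; 0/11/7/7/2 ; →fallthru
#6 xori  r0, r1, 11 ; 0/11/7/7/2
#7 xori  r2, r0, 13 ; 0/11/13/7/2
#8 and  r3, r3, r2 ; 0/11/13/5/2
#9 andi  r3, r3, 7 ; 0/11/13/5/2
#10 addi  r2, r4, 10 ; 0/11/12/5/2

11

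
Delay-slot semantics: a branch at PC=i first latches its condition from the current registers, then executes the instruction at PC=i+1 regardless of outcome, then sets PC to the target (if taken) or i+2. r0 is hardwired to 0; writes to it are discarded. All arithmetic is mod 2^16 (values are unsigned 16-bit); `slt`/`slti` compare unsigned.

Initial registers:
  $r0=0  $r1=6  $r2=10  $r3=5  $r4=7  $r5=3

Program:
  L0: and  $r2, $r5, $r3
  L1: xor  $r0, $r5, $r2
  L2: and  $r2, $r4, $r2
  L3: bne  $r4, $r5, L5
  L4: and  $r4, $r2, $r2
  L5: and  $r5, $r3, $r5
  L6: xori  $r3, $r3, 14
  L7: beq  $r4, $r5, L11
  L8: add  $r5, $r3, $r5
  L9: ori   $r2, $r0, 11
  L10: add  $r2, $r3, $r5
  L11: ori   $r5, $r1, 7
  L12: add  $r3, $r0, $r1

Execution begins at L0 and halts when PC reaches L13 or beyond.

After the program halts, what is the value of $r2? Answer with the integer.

1

  step pc=0: and  $r2, $r5, $r3  regs=(0,6,1,5,7,3)
  step pc=1: xor  $r0, $r5, $r2  regs=(0,6,1,5,7,3)
  step pc=2: and  $r2, $r4, $r2  regs=(0,6,1,5,7,3)
  step pc=3: bne  $r4, $r5, L5  cond=T  regs=(0,6,1,5,7,3)
  step pc=4: and  $r4, $r2, $r2  regs=(0,6,1,5,1,3)
  step pc=5: and  $r5, $r3, $r5  regs=(0,6,1,5,1,1)
  step pc=6: xori  $r3, $r3, 14  regs=(0,6,1,11,1,1)
  step pc=7: beq  $r4, $r5, L11  cond=T  regs=(0,6,1,11,1,1)
  step pc=8: add  $r5, $r3, $r5  regs=(0,6,1,11,1,12)
  step pc=11: ori   $r5, $r1, 7  regs=(0,6,1,11,1,7)
  step pc=12: add  $r3, $r0, $r1  regs=(0,6,1,6,1,7)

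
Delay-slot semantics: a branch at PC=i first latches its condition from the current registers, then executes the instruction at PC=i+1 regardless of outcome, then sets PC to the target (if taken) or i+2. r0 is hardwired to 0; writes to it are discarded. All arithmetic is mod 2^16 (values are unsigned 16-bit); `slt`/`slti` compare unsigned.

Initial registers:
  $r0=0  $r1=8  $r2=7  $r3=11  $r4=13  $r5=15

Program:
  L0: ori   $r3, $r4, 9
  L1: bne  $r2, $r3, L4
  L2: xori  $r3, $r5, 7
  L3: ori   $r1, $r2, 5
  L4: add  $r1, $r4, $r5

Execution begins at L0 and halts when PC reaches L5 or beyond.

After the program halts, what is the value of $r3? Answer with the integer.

PC=0  ori   $r3, $r4, 9      | $r0=0 $r1=8 $r2=7 $r3=13 $r4=13 $r5=15
PC=1  bne  $r2, $r3, L4      | $r0=0 $r1=8 $r2=7 $r3=13 $r4=13 $r5=15  [TAKEN]
PC=2  xori  $r3, $r5, 7      | $r0=0 $r1=8 $r2=7 $r3=8 $r4=13 $r5=15
PC=4  add  $r1, $r4, $r5     | $r0=0 $r1=28 $r2=7 $r3=8 $r4=13 $r5=15

8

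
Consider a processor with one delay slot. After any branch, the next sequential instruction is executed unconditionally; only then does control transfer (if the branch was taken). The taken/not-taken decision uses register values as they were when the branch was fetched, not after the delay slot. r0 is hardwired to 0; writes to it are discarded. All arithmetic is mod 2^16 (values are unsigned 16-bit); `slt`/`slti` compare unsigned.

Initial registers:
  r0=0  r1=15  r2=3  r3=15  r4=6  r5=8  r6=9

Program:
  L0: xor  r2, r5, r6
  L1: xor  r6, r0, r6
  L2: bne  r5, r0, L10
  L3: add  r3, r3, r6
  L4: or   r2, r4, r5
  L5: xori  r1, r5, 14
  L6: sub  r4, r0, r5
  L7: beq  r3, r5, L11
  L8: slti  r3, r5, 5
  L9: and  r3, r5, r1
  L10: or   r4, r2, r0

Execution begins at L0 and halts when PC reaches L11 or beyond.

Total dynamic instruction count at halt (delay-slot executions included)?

#0 xor  r2, r5, r6 ; 0/15/1/15/6/8/9
#1 xor  r6, r0, r6 ; 0/15/1/15/6/8/9
#2 bne  r5, r0, L10 ; 0/15/1/15/6/8/9 ; →target
#3 add  r3, r3, r6 ; 0/15/1/24/6/8/9
#10 or   r4, r2, r0 ; 0/15/1/24/1/8/9

5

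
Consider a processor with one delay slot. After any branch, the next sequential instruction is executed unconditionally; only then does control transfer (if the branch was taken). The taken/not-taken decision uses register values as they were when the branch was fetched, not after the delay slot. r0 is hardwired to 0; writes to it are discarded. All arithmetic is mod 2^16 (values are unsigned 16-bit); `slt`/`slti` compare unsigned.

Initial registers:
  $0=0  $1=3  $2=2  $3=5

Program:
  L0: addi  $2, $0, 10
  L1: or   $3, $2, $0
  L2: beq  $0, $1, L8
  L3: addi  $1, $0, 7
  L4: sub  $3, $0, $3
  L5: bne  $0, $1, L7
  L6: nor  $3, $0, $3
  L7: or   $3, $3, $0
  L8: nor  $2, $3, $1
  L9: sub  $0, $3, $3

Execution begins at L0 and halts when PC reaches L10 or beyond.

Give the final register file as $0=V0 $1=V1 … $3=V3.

$0=0 $1=7 $2=65520 $3=9

  step pc=0: addi  $2, $0, 10  regs=(0,3,10,5)
  step pc=1: or   $3, $2, $0  regs=(0,3,10,10)
  step pc=2: beq  $0, $1, L8  cond=F  regs=(0,3,10,10)
  step pc=3: addi  $1, $0, 7  regs=(0,7,10,10)
  step pc=4: sub  $3, $0, $3  regs=(0,7,10,65526)
  step pc=5: bne  $0, $1, L7  cond=T  regs=(0,7,10,65526)
  step pc=6: nor  $3, $0, $3  regs=(0,7,10,9)
  step pc=7: or   $3, $3, $0  regs=(0,7,10,9)
  step pc=8: nor  $2, $3, $1  regs=(0,7,65520,9)
  step pc=9: sub  $0, $3, $3  regs=(0,7,65520,9)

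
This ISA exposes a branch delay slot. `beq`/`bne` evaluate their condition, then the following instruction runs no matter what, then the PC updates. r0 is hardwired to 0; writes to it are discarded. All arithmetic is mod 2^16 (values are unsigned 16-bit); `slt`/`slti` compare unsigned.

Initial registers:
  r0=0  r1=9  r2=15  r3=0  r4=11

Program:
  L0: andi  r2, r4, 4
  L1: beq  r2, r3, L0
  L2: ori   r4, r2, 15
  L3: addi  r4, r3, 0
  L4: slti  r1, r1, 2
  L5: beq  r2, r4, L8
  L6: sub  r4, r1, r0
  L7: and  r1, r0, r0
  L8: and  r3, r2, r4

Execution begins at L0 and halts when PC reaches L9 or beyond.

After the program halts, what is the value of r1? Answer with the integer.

  step pc=0: andi  r2, r4, 4  regs=(0,9,0,0,11)
  step pc=1: beq  r2, r3, L0  cond=T  regs=(0,9,0,0,11)
  step pc=2: ori   r4, r2, 15  regs=(0,9,0,0,15)
  step pc=0: andi  r2, r4, 4  regs=(0,9,4,0,15)
  step pc=1: beq  r2, r3, L0  cond=F  regs=(0,9,4,0,15)
  step pc=2: ori   r4, r2, 15  regs=(0,9,4,0,15)
  step pc=3: addi  r4, r3, 0  regs=(0,9,4,0,0)
  step pc=4: slti  r1, r1, 2  regs=(0,0,4,0,0)
  step pc=5: beq  r2, r4, L8  cond=F  regs=(0,0,4,0,0)
  step pc=6: sub  r4, r1, r0  regs=(0,0,4,0,0)
  step pc=7: and  r1, r0, r0  regs=(0,0,4,0,0)
  step pc=8: and  r3, r2, r4  regs=(0,0,4,0,0)

0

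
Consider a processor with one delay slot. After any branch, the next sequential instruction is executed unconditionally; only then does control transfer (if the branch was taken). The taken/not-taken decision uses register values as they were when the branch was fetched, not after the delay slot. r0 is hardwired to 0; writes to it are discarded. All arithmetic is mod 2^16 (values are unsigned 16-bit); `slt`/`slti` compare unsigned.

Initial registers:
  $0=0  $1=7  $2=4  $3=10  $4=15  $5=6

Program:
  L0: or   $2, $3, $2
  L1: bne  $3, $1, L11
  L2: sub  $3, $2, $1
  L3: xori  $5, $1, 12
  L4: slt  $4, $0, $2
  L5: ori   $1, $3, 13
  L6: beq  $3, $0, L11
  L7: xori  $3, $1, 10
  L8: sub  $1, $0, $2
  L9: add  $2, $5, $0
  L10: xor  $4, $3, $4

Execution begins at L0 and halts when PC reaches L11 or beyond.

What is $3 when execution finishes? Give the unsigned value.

7

PC=0  or   $2, $3, $2        | $0=0 $1=7 $2=14 $3=10 $4=15 $5=6
PC=1  bne  $3, $1, L11       | $0=0 $1=7 $2=14 $3=10 $4=15 $5=6  [TAKEN]
PC=2  sub  $3, $2, $1        | $0=0 $1=7 $2=14 $3=7 $4=15 $5=6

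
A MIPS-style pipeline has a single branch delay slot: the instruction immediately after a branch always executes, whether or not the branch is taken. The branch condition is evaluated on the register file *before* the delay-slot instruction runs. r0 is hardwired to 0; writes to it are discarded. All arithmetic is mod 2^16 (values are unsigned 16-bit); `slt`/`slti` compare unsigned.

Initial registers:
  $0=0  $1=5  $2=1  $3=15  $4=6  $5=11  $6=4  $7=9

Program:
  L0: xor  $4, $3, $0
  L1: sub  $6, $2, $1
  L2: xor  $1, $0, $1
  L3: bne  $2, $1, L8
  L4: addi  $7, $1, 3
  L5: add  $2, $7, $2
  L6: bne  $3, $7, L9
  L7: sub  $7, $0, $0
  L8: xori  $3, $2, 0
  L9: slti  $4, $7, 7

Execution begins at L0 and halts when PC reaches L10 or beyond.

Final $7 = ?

8

[0] xor  $4, $3, $0  →  {$0:0, $1:5, $2:1, $3:15, $4:15, $5:11, $6:4, $7:9}
[1] sub  $6, $2, $1  →  {$0:0, $1:5, $2:1, $3:15, $4:15, $5:11, $6:65532, $7:9}
[2] xor  $1, $0, $1  →  {$0:0, $1:5, $2:1, $3:15, $4:15, $5:11, $6:65532, $7:9}
[3] bne  $2, $1, L8  →  {$0:0, $1:5, $2:1, $3:15, $4:15, $5:11, $6:65532, $7:9}  ⟨branch taken⟩
[4] addi  $7, $1, 3  →  {$0:0, $1:5, $2:1, $3:15, $4:15, $5:11, $6:65532, $7:8}
[8] xori  $3, $2, 0  →  {$0:0, $1:5, $2:1, $3:1, $4:15, $5:11, $6:65532, $7:8}
[9] slti  $4, $7, 7  →  {$0:0, $1:5, $2:1, $3:1, $4:0, $5:11, $6:65532, $7:8}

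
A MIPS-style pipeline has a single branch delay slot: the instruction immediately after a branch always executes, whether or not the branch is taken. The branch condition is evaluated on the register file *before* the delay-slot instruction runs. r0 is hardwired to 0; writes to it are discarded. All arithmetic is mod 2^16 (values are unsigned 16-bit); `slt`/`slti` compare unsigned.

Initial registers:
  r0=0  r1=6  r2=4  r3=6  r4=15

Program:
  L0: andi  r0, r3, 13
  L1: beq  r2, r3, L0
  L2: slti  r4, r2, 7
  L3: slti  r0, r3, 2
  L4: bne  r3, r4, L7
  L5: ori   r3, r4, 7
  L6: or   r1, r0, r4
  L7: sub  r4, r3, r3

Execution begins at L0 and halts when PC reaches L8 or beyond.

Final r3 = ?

7

#0 andi  r0, r3, 13 ; 0/6/4/6/15
#1 beq  r2, r3, L0 ; 0/6/4/6/15 ; →fallthru
#2 slti  r4, r2, 7 ; 0/6/4/6/1
#3 slti  r0, r3, 2 ; 0/6/4/6/1
#4 bne  r3, r4, L7 ; 0/6/4/6/1 ; →target
#5 ori   r3, r4, 7 ; 0/6/4/7/1
#7 sub  r4, r3, r3 ; 0/6/4/7/0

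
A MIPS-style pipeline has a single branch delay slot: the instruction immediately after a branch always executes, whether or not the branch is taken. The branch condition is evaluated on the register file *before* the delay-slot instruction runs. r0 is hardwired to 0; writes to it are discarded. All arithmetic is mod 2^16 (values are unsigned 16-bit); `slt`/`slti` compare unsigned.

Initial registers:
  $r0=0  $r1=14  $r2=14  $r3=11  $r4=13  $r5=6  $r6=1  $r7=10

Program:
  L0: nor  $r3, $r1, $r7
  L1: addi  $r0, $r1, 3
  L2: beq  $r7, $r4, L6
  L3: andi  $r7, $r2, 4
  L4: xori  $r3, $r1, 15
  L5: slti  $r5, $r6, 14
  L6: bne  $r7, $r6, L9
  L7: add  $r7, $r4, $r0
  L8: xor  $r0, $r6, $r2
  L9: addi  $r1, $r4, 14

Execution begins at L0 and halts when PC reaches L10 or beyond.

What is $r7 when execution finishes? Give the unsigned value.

13

#0 nor  $r3, $r1, $r7 ; 0/14/14/65521/13/6/1/10
#1 addi  $r0, $r1, 3 ; 0/14/14/65521/13/6/1/10
#2 beq  $r7, $r4, L6 ; 0/14/14/65521/13/6/1/10 ; →fallthru
#3 andi  $r7, $r2, 4 ; 0/14/14/65521/13/6/1/4
#4 xori  $r3, $r1, 15 ; 0/14/14/1/13/6/1/4
#5 slti  $r5, $r6, 14 ; 0/14/14/1/13/1/1/4
#6 bne  $r7, $r6, L9 ; 0/14/14/1/13/1/1/4 ; →target
#7 add  $r7, $r4, $r0 ; 0/14/14/1/13/1/1/13
#9 addi  $r1, $r4, 14 ; 0/27/14/1/13/1/1/13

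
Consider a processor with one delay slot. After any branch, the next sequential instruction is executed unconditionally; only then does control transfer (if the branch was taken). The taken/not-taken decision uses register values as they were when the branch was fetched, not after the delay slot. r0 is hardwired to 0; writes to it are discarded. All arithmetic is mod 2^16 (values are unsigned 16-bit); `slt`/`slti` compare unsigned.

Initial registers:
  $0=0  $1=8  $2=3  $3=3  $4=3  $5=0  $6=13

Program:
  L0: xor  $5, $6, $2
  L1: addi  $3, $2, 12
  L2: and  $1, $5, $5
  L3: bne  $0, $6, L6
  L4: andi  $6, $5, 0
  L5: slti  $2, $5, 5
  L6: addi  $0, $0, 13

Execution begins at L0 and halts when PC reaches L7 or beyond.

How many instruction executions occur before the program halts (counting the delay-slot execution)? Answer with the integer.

[0] xor  $5, $6, $2  →  {$0:0, $1:8, $2:3, $3:3, $4:3, $5:14, $6:13}
[1] addi  $3, $2, 12  →  {$0:0, $1:8, $2:3, $3:15, $4:3, $5:14, $6:13}
[2] and  $1, $5, $5  →  {$0:0, $1:14, $2:3, $3:15, $4:3, $5:14, $6:13}
[3] bne  $0, $6, L6  →  {$0:0, $1:14, $2:3, $3:15, $4:3, $5:14, $6:13}  ⟨branch taken⟩
[4] andi  $6, $5, 0  →  {$0:0, $1:14, $2:3, $3:15, $4:3, $5:14, $6:0}
[6] addi  $0, $0, 13  →  {$0:0, $1:14, $2:3, $3:15, $4:3, $5:14, $6:0}

6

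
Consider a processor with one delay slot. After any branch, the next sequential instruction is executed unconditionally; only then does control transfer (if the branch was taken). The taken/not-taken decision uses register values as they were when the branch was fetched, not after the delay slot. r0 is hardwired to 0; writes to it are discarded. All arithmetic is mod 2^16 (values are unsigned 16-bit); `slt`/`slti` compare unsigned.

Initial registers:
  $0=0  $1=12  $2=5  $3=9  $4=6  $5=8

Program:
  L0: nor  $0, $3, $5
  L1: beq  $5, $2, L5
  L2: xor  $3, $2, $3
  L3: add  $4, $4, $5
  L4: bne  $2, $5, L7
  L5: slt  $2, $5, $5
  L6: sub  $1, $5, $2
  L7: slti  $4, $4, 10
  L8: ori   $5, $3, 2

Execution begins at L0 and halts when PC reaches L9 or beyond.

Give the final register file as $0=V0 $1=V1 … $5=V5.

$0=0 $1=12 $2=0 $3=12 $4=0 $5=14

#0 nor  $0, $3, $5 ; 0/12/5/9/6/8
#1 beq  $5, $2, L5 ; 0/12/5/9/6/8 ; →fallthru
#2 xor  $3, $2, $3 ; 0/12/5/12/6/8
#3 add  $4, $4, $5 ; 0/12/5/12/14/8
#4 bne  $2, $5, L7 ; 0/12/5/12/14/8 ; →target
#5 slt  $2, $5, $5 ; 0/12/0/12/14/8
#7 slti  $4, $4, 10 ; 0/12/0/12/0/8
#8 ori   $5, $3, 2 ; 0/12/0/12/0/14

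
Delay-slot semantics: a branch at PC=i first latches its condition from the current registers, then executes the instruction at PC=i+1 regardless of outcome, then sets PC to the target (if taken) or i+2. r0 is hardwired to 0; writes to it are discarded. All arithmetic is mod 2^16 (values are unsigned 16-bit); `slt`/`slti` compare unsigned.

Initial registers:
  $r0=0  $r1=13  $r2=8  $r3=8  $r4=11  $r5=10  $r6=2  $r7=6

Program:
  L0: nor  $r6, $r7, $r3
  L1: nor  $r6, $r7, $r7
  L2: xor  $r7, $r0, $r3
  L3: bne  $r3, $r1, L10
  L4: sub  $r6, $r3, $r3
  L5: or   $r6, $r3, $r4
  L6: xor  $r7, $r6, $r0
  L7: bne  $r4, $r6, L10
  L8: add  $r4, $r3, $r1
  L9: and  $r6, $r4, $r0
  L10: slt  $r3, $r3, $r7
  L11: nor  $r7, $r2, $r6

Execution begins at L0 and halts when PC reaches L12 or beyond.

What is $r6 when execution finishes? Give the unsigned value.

  step pc=0: nor  $r6, $r7, $r3  regs=(0,13,8,8,11,10,65521,6)
  step pc=1: nor  $r6, $r7, $r7  regs=(0,13,8,8,11,10,65529,6)
  step pc=2: xor  $r7, $r0, $r3  regs=(0,13,8,8,11,10,65529,8)
  step pc=3: bne  $r3, $r1, L10  cond=T  regs=(0,13,8,8,11,10,65529,8)
  step pc=4: sub  $r6, $r3, $r3  regs=(0,13,8,8,11,10,0,8)
  step pc=10: slt  $r3, $r3, $r7  regs=(0,13,8,0,11,10,0,8)
  step pc=11: nor  $r7, $r2, $r6  regs=(0,13,8,0,11,10,0,65527)

0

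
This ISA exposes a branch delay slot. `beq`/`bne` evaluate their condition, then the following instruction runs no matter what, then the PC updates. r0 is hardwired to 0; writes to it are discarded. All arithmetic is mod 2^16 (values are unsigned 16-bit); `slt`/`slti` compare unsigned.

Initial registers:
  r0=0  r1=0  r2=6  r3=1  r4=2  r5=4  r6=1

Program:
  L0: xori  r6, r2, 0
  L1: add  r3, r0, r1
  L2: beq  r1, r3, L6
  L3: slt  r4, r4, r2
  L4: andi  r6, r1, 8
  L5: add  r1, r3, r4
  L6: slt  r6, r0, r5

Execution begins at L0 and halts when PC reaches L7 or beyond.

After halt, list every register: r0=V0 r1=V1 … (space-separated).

#0 xori  r6, r2, 0 ; 0/0/6/1/2/4/6
#1 add  r3, r0, r1 ; 0/0/6/0/2/4/6
#2 beq  r1, r3, L6 ; 0/0/6/0/2/4/6 ; →target
#3 slt  r4, r4, r2 ; 0/0/6/0/1/4/6
#6 slt  r6, r0, r5 ; 0/0/6/0/1/4/1

r0=0 r1=0 r2=6 r3=0 r4=1 r5=4 r6=1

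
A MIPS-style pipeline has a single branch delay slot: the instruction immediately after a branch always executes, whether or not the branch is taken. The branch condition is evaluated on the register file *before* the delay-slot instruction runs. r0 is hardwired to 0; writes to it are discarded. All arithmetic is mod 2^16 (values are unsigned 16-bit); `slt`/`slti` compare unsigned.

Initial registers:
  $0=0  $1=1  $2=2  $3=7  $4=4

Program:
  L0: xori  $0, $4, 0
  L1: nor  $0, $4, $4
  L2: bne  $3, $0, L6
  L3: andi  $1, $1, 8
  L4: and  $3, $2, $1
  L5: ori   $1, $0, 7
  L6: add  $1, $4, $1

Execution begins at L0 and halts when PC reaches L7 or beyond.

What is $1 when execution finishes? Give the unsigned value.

4

  step pc=0: xori  $0, $4, 0  regs=(0,1,2,7,4)
  step pc=1: nor  $0, $4, $4  regs=(0,1,2,7,4)
  step pc=2: bne  $3, $0, L6  cond=T  regs=(0,1,2,7,4)
  step pc=3: andi  $1, $1, 8  regs=(0,0,2,7,4)
  step pc=6: add  $1, $4, $1  regs=(0,4,2,7,4)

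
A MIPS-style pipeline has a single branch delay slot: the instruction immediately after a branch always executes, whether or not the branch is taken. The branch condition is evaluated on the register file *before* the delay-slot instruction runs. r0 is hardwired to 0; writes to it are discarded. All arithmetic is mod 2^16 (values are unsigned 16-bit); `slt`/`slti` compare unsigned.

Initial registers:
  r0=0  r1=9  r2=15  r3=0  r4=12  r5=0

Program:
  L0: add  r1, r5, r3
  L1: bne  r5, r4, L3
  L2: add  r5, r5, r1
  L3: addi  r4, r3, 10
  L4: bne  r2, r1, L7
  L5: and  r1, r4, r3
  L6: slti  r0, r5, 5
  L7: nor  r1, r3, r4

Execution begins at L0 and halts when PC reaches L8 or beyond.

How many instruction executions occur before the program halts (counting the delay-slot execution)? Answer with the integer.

  step pc=0: add  r1, r5, r3  regs=(0,0,15,0,12,0)
  step pc=1: bne  r5, r4, L3  cond=T  regs=(0,0,15,0,12,0)
  step pc=2: add  r5, r5, r1  regs=(0,0,15,0,12,0)
  step pc=3: addi  r4, r3, 10  regs=(0,0,15,0,10,0)
  step pc=4: bne  r2, r1, L7  cond=T  regs=(0,0,15,0,10,0)
  step pc=5: and  r1, r4, r3  regs=(0,0,15,0,10,0)
  step pc=7: nor  r1, r3, r4  regs=(0,65525,15,0,10,0)

7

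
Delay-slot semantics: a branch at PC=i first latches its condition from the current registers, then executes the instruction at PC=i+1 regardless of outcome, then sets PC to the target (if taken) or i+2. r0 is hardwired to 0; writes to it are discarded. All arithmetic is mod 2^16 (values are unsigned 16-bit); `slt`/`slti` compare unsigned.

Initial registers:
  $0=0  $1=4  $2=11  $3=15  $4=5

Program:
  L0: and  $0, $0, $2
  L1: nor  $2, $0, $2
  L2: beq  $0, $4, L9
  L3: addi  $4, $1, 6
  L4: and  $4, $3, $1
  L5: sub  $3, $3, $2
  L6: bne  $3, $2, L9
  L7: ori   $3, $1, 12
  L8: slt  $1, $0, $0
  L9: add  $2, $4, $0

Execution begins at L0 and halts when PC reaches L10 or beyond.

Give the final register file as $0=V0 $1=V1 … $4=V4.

  step pc=0: and  $0, $0, $2  regs=(0,4,11,15,5)
  step pc=1: nor  $2, $0, $2  regs=(0,4,65524,15,5)
  step pc=2: beq  $0, $4, L9  cond=F  regs=(0,4,65524,15,5)
  step pc=3: addi  $4, $1, 6  regs=(0,4,65524,15,10)
  step pc=4: and  $4, $3, $1  regs=(0,4,65524,15,4)
  step pc=5: sub  $3, $3, $2  regs=(0,4,65524,27,4)
  step pc=6: bne  $3, $2, L9  cond=T  regs=(0,4,65524,27,4)
  step pc=7: ori   $3, $1, 12  regs=(0,4,65524,12,4)
  step pc=9: add  $2, $4, $0  regs=(0,4,4,12,4)

$0=0 $1=4 $2=4 $3=12 $4=4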